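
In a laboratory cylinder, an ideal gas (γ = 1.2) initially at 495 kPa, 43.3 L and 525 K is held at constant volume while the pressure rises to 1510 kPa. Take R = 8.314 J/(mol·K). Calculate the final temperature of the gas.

Isochoric: V stays 43.3 L; P/T = const ⇒ T₂ = 1600 K, P₂ = 1510 kPa.

1600 K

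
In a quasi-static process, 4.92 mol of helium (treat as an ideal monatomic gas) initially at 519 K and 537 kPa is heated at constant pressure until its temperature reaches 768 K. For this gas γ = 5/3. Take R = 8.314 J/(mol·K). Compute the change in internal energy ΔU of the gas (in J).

15300 J

V₁ = nRT₁/P₁ = 4.92×8.314×519/537 = 39.5 L.
Isobaric: P stays 537 kPa; V/T = const ⇒ T₂ = 768 K, V₂ = 58.5 L.
For an ideal gas ΔU = nCvΔT with Cv = (3/2)R = 12.5 J/(mol·K).
ΔU = 4.92×12.5×(768−519) = 15300 J.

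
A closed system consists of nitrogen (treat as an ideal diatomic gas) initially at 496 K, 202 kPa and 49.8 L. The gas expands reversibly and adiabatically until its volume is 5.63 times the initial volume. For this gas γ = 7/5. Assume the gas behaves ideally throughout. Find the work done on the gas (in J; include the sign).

-12600 J

n = P₁V₁/(RT₁) = 202×49.8/(8.314×496) = 2.44 mol.
Adiabatic: TV^(γ−1) = const ⇒ T₂ = 496×(0.178)^0.400 = 248 K; PV^γ = const ⇒ P₂ = 18.0 kPa.
ΔU = nCvΔT = 2.44×20.8×(248−496) = -12600 J.
Q = 0 for an adiabatic process, so W = −ΔU = 12600 J.
Work done on the gas = −W_by = -12600 J.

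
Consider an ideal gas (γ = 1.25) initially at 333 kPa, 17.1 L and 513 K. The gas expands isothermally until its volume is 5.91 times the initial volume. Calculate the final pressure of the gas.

Isothermal: T stays 513 K; PV = const ⇒ V₂ = 101 L, P₂ = 56.3 kPa.

56.3 kPa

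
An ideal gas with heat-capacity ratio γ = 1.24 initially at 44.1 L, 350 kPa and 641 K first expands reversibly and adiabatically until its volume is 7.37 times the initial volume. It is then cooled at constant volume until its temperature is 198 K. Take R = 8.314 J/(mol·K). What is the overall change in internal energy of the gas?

-44400 J

n = P₁V₁/(RT₁) = 350×44.1/(8.314×641) = 2.90 mol.
Step 1 — Adiabatic: TV^(γ−1) = const ⇒ T₂ = 641×(0.136)^0.240 = 397 K; PV^γ = const ⇒ P₂ = 29.4 kPa.
ΔU = nCvΔT = 2.90×34.6×(397−641) = -24500 J.
Q = 0 for an adiabatic process, so W = −ΔU = 24500 J.
State after step 1: P = 29.4 kPa, V = 325 L, T = 397 K.
Step 2 — Isochoric: V stays 325 L; P/T = const ⇒ T₂ = 198 K, P₂ = 14.7 kPa.
W = 0 (no volume change).
ΔU = nCvΔT = 2.90×34.6×(198−397) = -20000 J.
Q = ΔU = -20000 J.
Net over both steps: W = 24500 J, Q = -20000 J, ΔU = -44400 J.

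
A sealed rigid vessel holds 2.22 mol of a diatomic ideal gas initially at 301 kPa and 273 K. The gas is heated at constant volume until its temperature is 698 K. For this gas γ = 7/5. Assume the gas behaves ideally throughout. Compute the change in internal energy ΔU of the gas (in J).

V₁ = nRT₁/P₁ = 2.22×8.314×273/301 = 16.7 L.
Isochoric: V stays 16.7 L; P/T = const ⇒ T₂ = 698 K, P₂ = 770 kPa.
For an ideal gas ΔU = nCvΔT with Cv = (5/2)R = 20.8 J/(mol·K).
ΔU = 2.22×20.8×(698−273) = 19600 J.

19600 J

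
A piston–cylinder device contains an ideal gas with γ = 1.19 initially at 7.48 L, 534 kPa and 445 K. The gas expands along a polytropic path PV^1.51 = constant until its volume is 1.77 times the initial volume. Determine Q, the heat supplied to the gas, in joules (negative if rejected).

n = P₁V₁/(RT₁) = 534×7.48/(8.314×445) = 1.08 mol.
Polytropic n=1.51: T₂ = T₁(V₁/V₂)^(n−1) = 445×(0.565)^0.51 = 333 K; P₂ = P₁(V₁/V₂)^n = 225 kPa.
W = (P₁V₁−P₂V₂)/(n−1) = (534×7.48−225×13.2)/0.51 = 1980 J.
ΔU = nCvΔT = 1.08×43.8×(333−445) = -5310 J.
Q = ΔU + W = -3330 J.

-3330 J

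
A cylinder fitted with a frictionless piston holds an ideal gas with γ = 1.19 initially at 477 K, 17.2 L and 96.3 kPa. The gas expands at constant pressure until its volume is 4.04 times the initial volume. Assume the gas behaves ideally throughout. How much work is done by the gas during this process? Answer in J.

5040 J

n = P₁V₁/(RT₁) = 96.3×17.2/(8.314×477) = 0.418 mol.
Isobaric: P stays 96.3 kPa; V/T = const ⇒ T₂ = 1930 K, V₂ = 69.5 L.
W = PΔV = 96.3×(69.5−17.2) kPa·L = 5040 J.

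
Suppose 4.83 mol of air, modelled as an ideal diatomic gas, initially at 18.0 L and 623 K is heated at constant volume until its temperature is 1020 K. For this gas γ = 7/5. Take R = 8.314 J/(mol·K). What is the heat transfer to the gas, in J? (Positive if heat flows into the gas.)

39900 J

P₁ = nRT₁/V₁ = 4.83×8.314×623/18.0 = 1390 kPa.
Isochoric: V stays 18.0 L; P/T = const ⇒ T₂ = 1020 K, P₂ = 2280 kPa.
W = 0 (no volume change).
ΔU = nCvΔT = 4.83×20.8×(1020−623) = 39900 J.
Q = ΔU = 39900 J.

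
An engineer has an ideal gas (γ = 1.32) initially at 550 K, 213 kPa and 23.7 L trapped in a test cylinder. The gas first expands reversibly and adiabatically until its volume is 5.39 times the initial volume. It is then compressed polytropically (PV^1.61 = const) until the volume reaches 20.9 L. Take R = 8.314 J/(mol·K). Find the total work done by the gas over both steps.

n = P₁V₁/(RT₁) = 213×23.7/(8.314×550) = 1.10 mol.
Step 1 — Adiabatic: TV^(γ−1) = const ⇒ T₂ = 550×(0.186)^0.320 = 321 K; PV^γ = const ⇒ P₂ = 23.1 kPa.
ΔU = nCvΔT = 1.10×26.0×(321−550) = -6570 J.
Q = 0 for an adiabatic process, so W = −ΔU = 6570 J.
State after step 1: P = 23.1 kPa, V = 128 L, T = 321 K.
Step 2 — Polytropic n=1.61: T₂ = T₁(V₁/V₂)^(n−1) = 321×(6.11)^0.61 = 968 K; P₂ = P₁(V₁/V₂)^n = 425 kPa.
W = (P₁V₁−P₂V₂)/(n−1) = (23.1×128−425×20.9)/0.61 = -9740 J.
ΔU = nCvΔT = 1.10×26.0×(968−321) = 18600 J.
Q = ΔU + W = 8820 J.
Net over both steps: W = -3160 J, Q = 8820 J, ΔU = 12000 J.

-3160 J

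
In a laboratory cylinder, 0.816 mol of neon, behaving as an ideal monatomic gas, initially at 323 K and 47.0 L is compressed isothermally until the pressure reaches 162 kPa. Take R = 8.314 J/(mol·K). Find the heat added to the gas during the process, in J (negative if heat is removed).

-2730 J

P₁ = nRT₁/V₁ = 0.816×8.314×323/47.0 = 46.6 kPa.
Isothermal: T stays 323 K; PV = const ⇒ V₂ = 13.5 L, P₂ = 162 kPa.
ΔU = 0 (ideal gas, T constant).
W = nRT ln(V₂/V₁) = 0.816×8.314×323×ln(0.288) = -2730 J.
Q = ΔU + W = -2730 J.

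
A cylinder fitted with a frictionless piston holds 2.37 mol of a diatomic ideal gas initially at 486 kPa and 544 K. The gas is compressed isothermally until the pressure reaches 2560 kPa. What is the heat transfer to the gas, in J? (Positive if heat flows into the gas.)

-17800 J

V₁ = nRT₁/P₁ = 2.37×8.314×544/486 = 22.1 L.
Isothermal: T stays 544 K; PV = const ⇒ V₂ = 4.19 L, P₂ = 2560 kPa.
ΔU = 0 (ideal gas, T constant).
W = nRT ln(V₂/V₁) = 2.37×8.314×544×ln(0.190) = -17800 J.
Q = ΔU + W = -17800 J.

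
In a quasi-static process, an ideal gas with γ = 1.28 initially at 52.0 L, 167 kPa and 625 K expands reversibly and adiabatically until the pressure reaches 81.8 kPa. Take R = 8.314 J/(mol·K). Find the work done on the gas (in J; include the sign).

n = P₁V₁/(RT₁) = 167×52.0/(8.314×625) = 1.67 mol.
Adiabatic: T₂/T₁ = (P₂/P₁)^((γ−1)/γ) ⇒ T₂ = 625×(0.490)^0.219 = 535 K; V₂ = 90.8 L.
ΔU = nCvΔT = 1.67×29.7×(535−625) = -4480 J.
Q = 0 for an adiabatic process, so W = −ΔU = 4480 J.
Work done on the gas = −W_by = -4480 J.

-4480 J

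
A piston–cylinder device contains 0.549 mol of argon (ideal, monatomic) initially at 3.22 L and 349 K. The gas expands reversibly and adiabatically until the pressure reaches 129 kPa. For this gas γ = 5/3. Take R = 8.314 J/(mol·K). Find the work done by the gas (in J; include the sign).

P₁ = nRT₁/V₁ = 0.549×8.314×349/3.22 = 495 kPa.
Adiabatic: T₂/T₁ = (P₂/P₁)^((γ−1)/γ) ⇒ T₂ = 349×(0.261)^0.400 = 204 K; V₂ = 7.21 L.
ΔU = nCvΔT = 0.549×12.5×(204−349) = -994 J.
Q = 0 for an adiabatic process, so W = −ΔU = 994 J.

994 J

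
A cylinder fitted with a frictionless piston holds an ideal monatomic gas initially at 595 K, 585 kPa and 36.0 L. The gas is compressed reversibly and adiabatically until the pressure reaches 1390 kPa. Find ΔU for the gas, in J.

n = P₁V₁/(RT₁) = 585×36.0/(8.314×595) = 4.26 mol.
Adiabatic: T₂/T₁ = (P₂/P₁)^((γ−1)/γ) ⇒ T₂ = 595×(2.38)^0.400 = 841 K; V₂ = 21.4 L.
For an ideal gas ΔU = nCvΔT with Cv = (3/2)R = 12.5 J/(mol·K).
ΔU = 4.26×12.5×(841−595) = 13100 J.

13100 J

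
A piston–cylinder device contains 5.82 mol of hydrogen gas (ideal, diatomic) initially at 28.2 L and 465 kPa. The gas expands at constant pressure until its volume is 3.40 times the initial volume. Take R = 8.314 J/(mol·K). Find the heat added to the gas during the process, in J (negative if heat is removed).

T₁ = P₁V₁/(nR) = 465×28.2/(5.82×8.314) = 271 K.
Isobaric: P stays 465 kPa; V/T = const ⇒ T₂ = 921 K, V₂ = 95.9 L.
W = PΔV = 465×(95.9−28.2) kPa·L = 31500 J.
ΔU = nCvΔT = 5.82×20.8×(921−271) = 78700 J.
Q = ΔU + W = nCpΔT = 110000 J.

110000 J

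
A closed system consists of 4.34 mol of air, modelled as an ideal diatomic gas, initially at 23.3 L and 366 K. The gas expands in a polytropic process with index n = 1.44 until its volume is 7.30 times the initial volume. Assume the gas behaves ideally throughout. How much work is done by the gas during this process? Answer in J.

P₁ = nRT₁/V₁ = 4.34×8.314×366/23.3 = 567 kPa.
Polytropic n=1.44: T₂ = T₁(V₁/V₂)^(n−1) = 366×(0.137)^0.44 = 153 K; P₂ = P₁(V₁/V₂)^n = 32.4 kPa.
W = (P₁V₁−P₂V₂)/(n−1) = (567×23.3−32.4×170)/0.44 = 17500 J.

17500 J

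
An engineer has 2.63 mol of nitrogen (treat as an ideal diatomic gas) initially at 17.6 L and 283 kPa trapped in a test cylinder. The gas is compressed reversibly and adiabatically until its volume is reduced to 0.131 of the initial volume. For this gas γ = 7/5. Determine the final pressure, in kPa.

T₁ = P₁V₁/(nR) = 283×17.6/(2.63×8.314) = 228 K.
Adiabatic: TV^(γ−1) = const ⇒ T₂ = 228×(7.63)^0.400 = 514 K; PV^γ = const ⇒ P₂ = 4870 kPa.

4870 kPa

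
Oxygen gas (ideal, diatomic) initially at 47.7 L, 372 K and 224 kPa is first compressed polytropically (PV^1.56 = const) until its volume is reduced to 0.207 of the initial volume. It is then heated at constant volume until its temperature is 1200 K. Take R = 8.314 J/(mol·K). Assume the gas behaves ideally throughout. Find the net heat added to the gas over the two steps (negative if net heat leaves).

32400 J

n = P₁V₁/(RT₁) = 224×47.7/(8.314×372) = 3.45 mol.
Step 1 — Polytropic n=1.56: T₂ = T₁(V₁/V₂)^(n−1) = 372×(4.83)^0.56 = 899 K; P₂ = P₁(V₁/V₂)^n = 2610 kPa.
W = (P₁V₁−P₂V₂)/(n−1) = (224×47.7−2610×9.87)/0.56 = -27000 J.
ΔU = nCvΔT = 3.45×20.8×(899−372) = 37800 J.
Q = ΔU + W = 10800 J.
State after step 1: P = 2610 kPa, V = 9.87 L, T = 899 K.
Step 2 — Isochoric: V stays 9.87 L; P/T = const ⇒ T₂ = 1200 K, P₂ = 3490 kPa.
W = 0 (no volume change).
ΔU = nCvΔT = 3.45×20.8×(1200−899) = 21600 J.
Q = ΔU = 21600 J.
Net over both steps: W = -27000 J, Q = 32400 J, ΔU = 59500 J.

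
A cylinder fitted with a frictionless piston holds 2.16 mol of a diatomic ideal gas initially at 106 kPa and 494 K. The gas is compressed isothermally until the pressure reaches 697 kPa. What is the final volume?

12.7 L

V₁ = nRT₁/P₁ = 2.16×8.314×494/106 = 83.7 L.
Isothermal: T stays 494 K; PV = const ⇒ V₂ = 12.7 L, P₂ = 697 kPa.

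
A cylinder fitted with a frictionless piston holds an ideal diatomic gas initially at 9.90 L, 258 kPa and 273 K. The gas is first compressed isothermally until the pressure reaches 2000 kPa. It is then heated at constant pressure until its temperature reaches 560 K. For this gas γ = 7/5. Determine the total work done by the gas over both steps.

n = P₁V₁/(RT₁) = 258×9.90/(8.314×273) = 1.13 mol.
Step 1 — Isothermal: T stays 273 K; PV = const ⇒ V₂ = 1.28 L, P₂ = 2000 kPa.
ΔU = 0 (ideal gas, T constant).
W = nRT ln(V₂/V₁) = 1.13×8.314×273×ln(0.129) = -5230 J.
Q = ΔU + W = -5230 J.
State after step 1: P = 2000 kPa, V = 1.28 L, T = 273 K.
Step 2 — Isobaric: P stays 2000 kPa; V/T = const ⇒ T₂ = 560 K, V₂ = 2.62 L.
W = PΔV = 2000×(2.62−1.28) kPa·L = 2690 J.
ΔU = nCvΔT = 1.13×20.8×(560−273) = 6710 J.
Q = ΔU + W = nCpΔT = 9400 J.
Net over both steps: W = -2550 J, Q = 4170 J, ΔU = 6710 J.

-2550 J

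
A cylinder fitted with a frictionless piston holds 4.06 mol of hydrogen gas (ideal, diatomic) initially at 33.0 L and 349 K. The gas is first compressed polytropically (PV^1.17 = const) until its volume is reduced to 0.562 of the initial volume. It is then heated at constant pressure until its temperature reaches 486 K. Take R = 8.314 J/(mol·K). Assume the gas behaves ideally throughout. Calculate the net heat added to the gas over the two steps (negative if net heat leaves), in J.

P₁ = nRT₁/V₁ = 4.06×8.314×349/33.0 = 357 kPa.
Step 1 — Polytropic n=1.17: T₂ = T₁(V₁/V₂)^(n−1) = 349×(1.78)^0.17 = 385 K; P₂ = P₁(V₁/V₂)^n = 701 kPa.
W = (P₁V₁−P₂V₂)/(n−1) = (357×33.0−701×18.5)/0.17 = -7130 J.
ΔU = nCvΔT = 4.06×20.8×(385−349) = 3030 J.
Q = ΔU + W = -4100 J.
State after step 1: P = 701 kPa, V = 18.5 L, T = 385 K.
Step 2 — Isobaric: P stays 701 kPa; V/T = const ⇒ T₂ = 486 K, V₂ = 23.4 L.
W = PΔV = 701×(23.4−18.5) kPa·L = 3410 J.
ΔU = nCvΔT = 4.06×20.8×(486−385) = 8530 J.
Q = ΔU + W = nCpΔT = 11900 J.
Net over both steps: W = -3720 J, Q = 7840 J, ΔU = 11600 J.

7840 J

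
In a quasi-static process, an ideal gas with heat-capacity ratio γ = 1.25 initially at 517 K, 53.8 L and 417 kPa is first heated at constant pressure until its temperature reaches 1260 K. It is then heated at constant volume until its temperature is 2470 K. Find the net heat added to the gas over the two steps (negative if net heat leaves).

371000 J

n = P₁V₁/(RT₁) = 417×53.8/(8.314×517) = 5.22 mol.
Step 1 — Isobaric: P stays 417 kPa; V/T = const ⇒ T₂ = 1260 K, V₂ = 131 L.
W = PΔV = 417×(131−53.8) kPa·L = 32200 J.
ΔU = nCvΔT = 5.22×33.3×(1260−517) = 129000 J.
Q = ΔU + W = nCpΔT = 161000 J.
State after step 1: P = 417 kPa, V = 131 L, T = 1260 K.
Step 2 — Isochoric: V stays 131 L; P/T = const ⇒ T₂ = 2470 K, P₂ = 817 kPa.
W = 0 (no volume change).
ΔU = nCvΔT = 5.22×33.3×(2470−1260) = 210000 J.
Q = ΔU = 210000 J.
Net over both steps: W = 32200 J, Q = 371000 J, ΔU = 339000 J.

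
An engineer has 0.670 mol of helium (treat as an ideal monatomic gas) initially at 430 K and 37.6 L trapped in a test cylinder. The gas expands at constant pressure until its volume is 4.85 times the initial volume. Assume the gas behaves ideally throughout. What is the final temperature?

P₁ = nRT₁/V₁ = 0.670×8.314×430/37.6 = 63.7 kPa.
Isobaric: P stays 63.7 kPa; V/T = const ⇒ T₂ = 2090 K, V₂ = 182 L.

2090 K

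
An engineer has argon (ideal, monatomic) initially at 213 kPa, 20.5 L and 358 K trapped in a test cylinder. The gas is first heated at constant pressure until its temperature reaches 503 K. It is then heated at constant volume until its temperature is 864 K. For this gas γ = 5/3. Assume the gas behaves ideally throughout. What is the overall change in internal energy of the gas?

9260 J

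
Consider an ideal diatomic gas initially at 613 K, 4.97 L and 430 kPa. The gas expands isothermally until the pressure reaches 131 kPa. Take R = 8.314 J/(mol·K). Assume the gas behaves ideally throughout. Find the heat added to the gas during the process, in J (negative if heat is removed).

2540 J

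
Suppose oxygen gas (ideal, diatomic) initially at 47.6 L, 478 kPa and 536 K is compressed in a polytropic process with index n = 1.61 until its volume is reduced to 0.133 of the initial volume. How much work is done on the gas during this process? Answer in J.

90400 J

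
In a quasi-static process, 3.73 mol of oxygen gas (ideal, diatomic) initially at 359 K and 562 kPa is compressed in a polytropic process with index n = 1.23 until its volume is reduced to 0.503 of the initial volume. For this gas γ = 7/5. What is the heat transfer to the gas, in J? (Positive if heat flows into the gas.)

V₁ = nRT₁/P₁ = 3.73×8.314×359/562 = 19.8 L.
Polytropic n=1.23: T₂ = T₁(V₁/V₂)^(n−1) = 359×(1.99)^0.23 = 420 K; P₂ = P₁(V₁/V₂)^n = 1310 kPa.
W = (P₁V₁−P₂V₂)/(n−1) = (562×19.8−1310×9.96)/0.23 = -8290 J.
ΔU = nCvΔT = 3.73×20.8×(420−359) = 4770 J.
Q = ΔU + W = -3520 J.

-3520 J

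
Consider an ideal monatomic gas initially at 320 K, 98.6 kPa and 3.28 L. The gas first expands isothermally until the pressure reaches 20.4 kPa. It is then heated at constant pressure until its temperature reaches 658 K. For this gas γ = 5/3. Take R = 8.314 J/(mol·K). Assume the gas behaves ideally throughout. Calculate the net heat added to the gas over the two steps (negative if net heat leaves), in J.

1360 J

n = P₁V₁/(RT₁) = 98.6×3.28/(8.314×320) = 0.122 mol.
Step 1 — Isothermal: T stays 320 K; PV = const ⇒ V₂ = 15.9 L, P₂ = 20.4 kPa.
ΔU = 0 (ideal gas, T constant).
W = nRT ln(V₂/V₁) = 0.122×8.314×320×ln(4.83) = 510 J.
Q = ΔU + W = 510 J.
State after step 1: P = 20.4 kPa, V = 15.9 L, T = 320 K.
Step 2 — Isobaric: P stays 20.4 kPa; V/T = const ⇒ T₂ = 658 K, V₂ = 32.6 L.
W = PΔV = 20.4×(32.6−15.9) kPa·L = 342 J.
ΔU = nCvΔT = 0.122×12.5×(658−320) = 512 J.
Q = ΔU + W = nCpΔT = 854 J.
Net over both steps: W = 851 J, Q = 1360 J, ΔU = 512 J.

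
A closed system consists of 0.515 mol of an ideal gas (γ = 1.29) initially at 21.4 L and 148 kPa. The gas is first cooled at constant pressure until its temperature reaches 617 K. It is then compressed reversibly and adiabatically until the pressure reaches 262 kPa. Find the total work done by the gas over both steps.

-1770 J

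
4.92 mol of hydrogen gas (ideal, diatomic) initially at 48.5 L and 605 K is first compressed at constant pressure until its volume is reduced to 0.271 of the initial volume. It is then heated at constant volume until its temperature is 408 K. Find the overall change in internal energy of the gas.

P₁ = nRT₁/V₁ = 4.92×8.314×605/48.5 = 510 kPa.
Step 1 — Isobaric: P stays 510 kPa; V/T = const ⇒ T₂ = 164 K, V₂ = 13.1 L.
W = PΔV = 510×(13.1−48.5) kPa·L = -18000 J.
ΔU = nCvΔT = 4.92×20.8×(164−605) = -45100 J.
Q = ΔU + W = nCpΔT = -63100 J.
State after step 1: P = 510 kPa, V = 13.1 L, T = 164 K.
Step 2 — Isochoric: V stays 13.1 L; P/T = const ⇒ T₂ = 408 K, P₂ = 1270 kPa.
W = 0 (no volume change).
ΔU = nCvΔT = 4.92×20.8×(408−164) = 25000 J.
Q = ΔU = 25000 J.
Net over both steps: W = -18000 J, Q = -38200 J, ΔU = -20100 J.

-20100 J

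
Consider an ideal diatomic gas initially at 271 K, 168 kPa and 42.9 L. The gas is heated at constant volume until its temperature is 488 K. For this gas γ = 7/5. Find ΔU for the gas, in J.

n = P₁V₁/(RT₁) = 168×42.9/(8.314×271) = 3.20 mol.
Isochoric: V stays 42.9 L; P/T = const ⇒ T₂ = 488 K, P₂ = 303 kPa.
For an ideal gas ΔU = nCvΔT with Cv = (5/2)R = 20.8 J/(mol·K).
ΔU = 3.20×20.8×(488−271) = 14400 J.

14400 J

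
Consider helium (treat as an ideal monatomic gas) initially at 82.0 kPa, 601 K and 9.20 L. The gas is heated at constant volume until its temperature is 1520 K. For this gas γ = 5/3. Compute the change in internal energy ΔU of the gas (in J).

1730 J

n = P₁V₁/(RT₁) = 82.0×9.20/(8.314×601) = 0.151 mol.
Isochoric: V stays 9.20 L; P/T = const ⇒ T₂ = 1520 K, P₂ = 207 kPa.
For an ideal gas ΔU = nCvΔT with Cv = (3/2)R = 12.5 J/(mol·K).
ΔU = 0.151×12.5×(1520−601) = 1730 J.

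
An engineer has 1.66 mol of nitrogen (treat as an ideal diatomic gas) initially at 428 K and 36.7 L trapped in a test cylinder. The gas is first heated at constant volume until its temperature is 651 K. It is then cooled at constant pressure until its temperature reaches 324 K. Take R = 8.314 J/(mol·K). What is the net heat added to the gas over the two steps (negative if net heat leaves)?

P₁ = nRT₁/V₁ = 1.66×8.314×428/36.7 = 161 kPa.
Step 1 — Isochoric: V stays 36.7 L; P/T = const ⇒ T₂ = 651 K, P₂ = 245 kPa.
W = 0 (no volume change).
ΔU = nCvΔT = 1.66×20.8×(651−428) = 7690 J.
Q = ΔU = 7690 J.
State after step 1: P = 245 kPa, V = 36.7 L, T = 651 K.
Step 2 — Isobaric: P stays 245 kPa; V/T = const ⇒ T₂ = 324 K, V₂ = 18.3 L.
W = PΔV = 245×(18.3−36.7) kPa·L = -4510 J.
ΔU = nCvΔT = 1.66×20.8×(324−651) = -11300 J.
Q = ΔU + W = nCpΔT = -15800 J.
Net over both steps: W = -4510 J, Q = -8100 J, ΔU = -3590 J.

-8100 J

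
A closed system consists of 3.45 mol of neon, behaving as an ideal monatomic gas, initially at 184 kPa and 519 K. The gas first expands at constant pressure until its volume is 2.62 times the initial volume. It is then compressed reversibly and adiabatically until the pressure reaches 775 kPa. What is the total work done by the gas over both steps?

-21400 J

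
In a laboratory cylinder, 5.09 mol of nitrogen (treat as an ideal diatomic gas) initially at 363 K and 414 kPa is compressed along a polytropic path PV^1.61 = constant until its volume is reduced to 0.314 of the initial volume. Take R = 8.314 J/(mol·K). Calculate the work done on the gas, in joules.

V₁ = nRT₁/P₁ = 5.09×8.314×363/414 = 37.1 L.
Polytropic n=1.61: T₂ = T₁(V₁/V₂)^(n−1) = 363×(3.18)^0.61 = 736 K; P₂ = P₁(V₁/V₂)^n = 2670 kPa.
W = (P₁V₁−P₂V₂)/(n−1) = (414×37.1−2670×11.7)/0.61 = -25900 J.
Work done on the gas = −W_by = 25900 J.

25900 J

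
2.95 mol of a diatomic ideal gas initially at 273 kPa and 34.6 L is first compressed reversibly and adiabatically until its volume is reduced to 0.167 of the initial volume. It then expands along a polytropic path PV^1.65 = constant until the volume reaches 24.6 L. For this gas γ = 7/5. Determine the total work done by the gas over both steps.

T₁ = P₁V₁/(nR) = 273×34.6/(2.95×8.314) = 385 K.
Step 1 — Adiabatic: TV^(γ−1) = const ⇒ T₂ = 385×(5.99)^0.400 = 788 K; PV^γ = const ⇒ P₂ = 3340 kPa.
ΔU = nCvΔT = 2.95×20.8×(788−385) = 24700 J.
Q = 0 for an adiabatic process, so W = −ΔU = -24700 J.
State after step 1: P = 3340 kPa, V = 5.78 L, T = 788 K.
Step 2 — Polytropic n=1.65: T₂ = T₁(V₁/V₂)^(n−1) = 788×(0.235)^0.65 = 307 K; P₂ = P₁(V₁/V₂)^n = 306 kPa.
W = (P₁V₁−P₂V₂)/(n−1) = (3340×5.78−306×24.6)/0.65 = 18100 J.
ΔU = nCvΔT = 2.95×20.8×(307−788) = -29500 J.
Q = ΔU + W = -11300 J.
Net over both steps: W = -6560 J, Q = -11300 J, ΔU = -4770 J.

-6560 J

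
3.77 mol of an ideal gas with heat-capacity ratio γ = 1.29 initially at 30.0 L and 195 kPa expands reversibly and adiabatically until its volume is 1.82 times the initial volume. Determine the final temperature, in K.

157 K

T₁ = P₁V₁/(nR) = 195×30.0/(3.77×8.314) = 187 K.
Adiabatic: TV^(γ−1) = const ⇒ T₂ = 187×(0.549)^0.290 = 157 K; PV^γ = const ⇒ P₂ = 90.1 kPa.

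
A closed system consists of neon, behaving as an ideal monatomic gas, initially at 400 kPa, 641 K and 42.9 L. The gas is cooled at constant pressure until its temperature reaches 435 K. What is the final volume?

Isobaric: P stays 400 kPa; V/T = const ⇒ T₂ = 435 K, V₂ = 29.1 L.

29.1 L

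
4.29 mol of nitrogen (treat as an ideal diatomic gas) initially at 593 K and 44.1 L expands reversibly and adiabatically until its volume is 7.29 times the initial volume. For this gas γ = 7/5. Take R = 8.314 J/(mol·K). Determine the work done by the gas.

P₁ = nRT₁/V₁ = 4.29×8.314×593/44.1 = 480 kPa.
Adiabatic: TV^(γ−1) = const ⇒ T₂ = 593×(0.137)^0.400 = 268 K; PV^γ = const ⇒ P₂ = 29.7 kPa.
ΔU = nCvΔT = 4.29×20.8×(268−593) = -29000 J.
Q = 0 for an adiabatic process, so W = −ΔU = 29000 J.

29000 J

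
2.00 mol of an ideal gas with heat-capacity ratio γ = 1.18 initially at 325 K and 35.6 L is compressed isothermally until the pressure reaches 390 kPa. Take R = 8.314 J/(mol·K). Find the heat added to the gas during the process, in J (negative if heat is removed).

P₁ = nRT₁/V₁ = 2.00×8.314×325/35.6 = 152 kPa.
Isothermal: T stays 325 K; PV = const ⇒ V₂ = 13.9 L, P₂ = 390 kPa.
ΔU = 0 (ideal gas, T constant).
W = nRT ln(V₂/V₁) = 2.00×8.314×325×ln(0.389) = -5100 J.
Q = ΔU + W = -5100 J.

-5100 J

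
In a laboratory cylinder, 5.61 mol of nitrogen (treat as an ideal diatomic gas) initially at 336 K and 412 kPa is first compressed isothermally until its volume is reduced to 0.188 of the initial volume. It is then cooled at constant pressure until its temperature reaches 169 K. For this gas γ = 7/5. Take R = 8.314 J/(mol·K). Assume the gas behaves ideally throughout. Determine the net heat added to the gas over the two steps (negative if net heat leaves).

-53500 J

V₁ = nRT₁/P₁ = 5.61×8.314×336/412 = 38.0 L.
Step 1 — Isothermal: T stays 336 K; PV = const ⇒ V₂ = 7.15 L, P₂ = 2190 kPa.
ΔU = 0 (ideal gas, T constant).
W = nRT ln(V₂/V₁) = 5.61×8.314×336×ln(0.188) = -26200 J.
Q = ΔU + W = -26200 J.
State after step 1: P = 2190 kPa, V = 7.15 L, T = 336 K.
Step 2 — Isobaric: P stays 2190 kPa; V/T = const ⇒ T₂ = 169 K, V₂ = 3.60 L.
W = PΔV = 2190×(3.60−7.15) kPa·L = -7790 J.
ΔU = nCvΔT = 5.61×20.8×(169−336) = -19500 J.
Q = ΔU + W = nCpΔT = -27300 J.
Net over both steps: W = -34000 J, Q = -53500 J, ΔU = -19500 J.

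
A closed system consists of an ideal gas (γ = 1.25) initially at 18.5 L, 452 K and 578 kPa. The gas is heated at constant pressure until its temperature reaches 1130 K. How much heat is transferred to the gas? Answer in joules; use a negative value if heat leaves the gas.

80200 J

n = P₁V₁/(RT₁) = 578×18.5/(8.314×452) = 2.85 mol.
Isobaric: P stays 578 kPa; V/T = const ⇒ T₂ = 1130 K, V₂ = 46.2 L.
W = PΔV = 578×(46.2−18.5) kPa·L = 16000 J.
ΔU = nCvΔT = 2.85×33.3×(1130−452) = 64200 J.
Q = ΔU + W = nCpΔT = 80200 J.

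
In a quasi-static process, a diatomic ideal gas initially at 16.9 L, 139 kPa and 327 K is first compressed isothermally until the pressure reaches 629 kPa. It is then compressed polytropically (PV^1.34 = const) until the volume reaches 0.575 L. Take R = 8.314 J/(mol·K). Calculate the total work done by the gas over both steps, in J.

-9690 J

n = P₁V₁/(RT₁) = 139×16.9/(8.314×327) = 0.864 mol.
Step 1 — Isothermal: T stays 327 K; PV = const ⇒ V₂ = 3.73 L, P₂ = 629 kPa.
ΔU = 0 (ideal gas, T constant).
W = nRT ln(V₂/V₁) = 0.864×8.314×327×ln(0.221) = -3550 J.
Q = ΔU + W = -3550 J.
State after step 1: P = 629 kPa, V = 3.73 L, T = 327 K.
Step 2 — Polytropic n=1.34: T₂ = T₁(V₁/V₂)^(n−1) = 327×(6.50)^0.34 = 618 K; P₂ = P₁(V₁/V₂)^n = 7720 kPa.
W = (P₁V₁−P₂V₂)/(n−1) = (629×3.73−7720×0.575)/0.34 = -6140 J.
ΔU = nCvΔT = 0.864×20.8×(618−327) = 5220 J.
Q = ΔU + W = -922 J.
Net over both steps: W = -9690 J, Q = -4470 J, ΔU = 5220 J.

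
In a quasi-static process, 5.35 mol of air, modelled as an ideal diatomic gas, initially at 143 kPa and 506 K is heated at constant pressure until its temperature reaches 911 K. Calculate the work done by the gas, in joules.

18000 J

V₁ = nRT₁/P₁ = 5.35×8.314×506/143 = 157 L.
Isobaric: P stays 143 kPa; V/T = const ⇒ T₂ = 911 K, V₂ = 283 L.
W = PΔV = 143×(283−157) kPa·L = 18000 J.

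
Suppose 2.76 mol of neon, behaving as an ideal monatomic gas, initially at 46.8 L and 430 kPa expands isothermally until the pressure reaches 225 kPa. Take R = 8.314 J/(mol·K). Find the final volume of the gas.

89.4 L

T₁ = P₁V₁/(nR) = 430×46.8/(2.76×8.314) = 877 K.
Isothermal: T stays 877 K; PV = const ⇒ V₂ = 89.4 L, P₂ = 225 kPa.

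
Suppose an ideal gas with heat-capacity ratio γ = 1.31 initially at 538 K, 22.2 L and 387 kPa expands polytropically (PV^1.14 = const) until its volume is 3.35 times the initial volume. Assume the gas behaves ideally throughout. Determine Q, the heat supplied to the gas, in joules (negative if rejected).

n = P₁V₁/(RT₁) = 387×22.2/(8.314×538) = 1.92 mol.
Polytropic n=1.14: T₂ = T₁(V₁/V₂)^(n−1) = 538×(0.299)^0.14 = 454 K; P₂ = P₁(V₁/V₂)^n = 97.5 kPa.
W = (P₁V₁−P₂V₂)/(n−1) = (387×22.2−97.5×74.4)/0.14 = 9560 J.
ΔU = nCvΔT = 1.92×26.8×(454−538) = -4320 J.
Q = ΔU + W = 5240 J.

5240 J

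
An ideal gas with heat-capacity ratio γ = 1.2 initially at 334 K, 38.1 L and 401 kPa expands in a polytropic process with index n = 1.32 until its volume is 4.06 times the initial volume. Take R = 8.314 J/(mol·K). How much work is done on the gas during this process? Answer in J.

-17300 J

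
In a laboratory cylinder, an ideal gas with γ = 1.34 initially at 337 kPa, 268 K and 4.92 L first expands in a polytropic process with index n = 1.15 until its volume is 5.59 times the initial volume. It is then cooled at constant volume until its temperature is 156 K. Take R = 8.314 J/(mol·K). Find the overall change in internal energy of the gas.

-2040 J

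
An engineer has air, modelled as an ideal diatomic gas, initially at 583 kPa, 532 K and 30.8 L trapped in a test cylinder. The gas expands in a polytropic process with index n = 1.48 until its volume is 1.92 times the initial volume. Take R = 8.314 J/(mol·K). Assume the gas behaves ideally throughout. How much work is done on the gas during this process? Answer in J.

n = P₁V₁/(RT₁) = 583×30.8/(8.314×532) = 4.06 mol.
Polytropic n=1.48: T₂ = T₁(V₁/V₂)^(n−1) = 532×(0.521)^0.48 = 389 K; P₂ = P₁(V₁/V₂)^n = 222 kPa.
W = (P₁V₁−P₂V₂)/(n−1) = (583×30.8−222×59.1)/0.48 = 10100 J.
Work done on the gas = −W_by = -10100 J.

-10100 J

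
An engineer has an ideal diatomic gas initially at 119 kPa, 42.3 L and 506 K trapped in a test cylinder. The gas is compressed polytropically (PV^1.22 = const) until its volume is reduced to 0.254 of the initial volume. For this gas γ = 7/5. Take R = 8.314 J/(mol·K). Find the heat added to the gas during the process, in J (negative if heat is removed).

-3620 J

n = P₁V₁/(RT₁) = 119×42.3/(8.314×506) = 1.20 mol.
Polytropic n=1.22: T₂ = T₁(V₁/V₂)^(n−1) = 506×(3.94)^0.22 = 684 K; P₂ = P₁(V₁/V₂)^n = 633 kPa.
W = (P₁V₁−P₂V₂)/(n−1) = (119×42.3−633×10.7)/0.22 = -8050 J.
ΔU = nCvΔT = 1.20×20.8×(684−506) = 4430 J.
Q = ΔU + W = -3620 J.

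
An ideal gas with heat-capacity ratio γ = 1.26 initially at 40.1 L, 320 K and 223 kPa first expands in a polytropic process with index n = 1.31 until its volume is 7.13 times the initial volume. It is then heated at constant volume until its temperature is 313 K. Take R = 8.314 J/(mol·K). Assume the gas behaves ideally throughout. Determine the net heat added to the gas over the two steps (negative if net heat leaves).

12400 J

n = P₁V₁/(RT₁) = 223×40.1/(8.314×320) = 3.36 mol.
Step 1 — Polytropic n=1.31: T₂ = T₁(V₁/V₂)^(n−1) = 320×(0.140)^0.31 = 174 K; P₂ = P₁(V₁/V₂)^n = 17.0 kPa.
W = (P₁V₁−P₂V₂)/(n−1) = (223×40.1−17.0×286)/0.31 = 13200 J.
ΔU = nCvΔT = 3.36×32.0×(174−320) = -15700 J.
Q = ΔU + W = -2530 J.
State after step 1: P = 17.0 kPa, V = 286 L, T = 174 K.
Step 2 — Isochoric: V stays 286 L; P/T = const ⇒ T₂ = 313 K, P₂ = 30.6 kPa.
W = 0 (no volume change).
ΔU = nCvΔT = 3.36×32.0×(313−174) = 14900 J.
Q = ΔU = 14900 J.
Net over both steps: W = 13200 J, Q = 12400 J, ΔU = -752 J.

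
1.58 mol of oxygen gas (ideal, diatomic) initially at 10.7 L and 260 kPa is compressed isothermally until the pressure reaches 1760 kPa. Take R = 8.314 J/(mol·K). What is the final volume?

1.58 L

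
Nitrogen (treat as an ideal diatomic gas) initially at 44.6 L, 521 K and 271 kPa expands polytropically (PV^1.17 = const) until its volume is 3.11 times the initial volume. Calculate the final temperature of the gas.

Polytropic n=1.17: T₂ = T₁(V₁/V₂)^(n−1) = 521×(0.322)^0.17 = 430 K; P₂ = P₁(V₁/V₂)^n = 71.9 kPa.

430 K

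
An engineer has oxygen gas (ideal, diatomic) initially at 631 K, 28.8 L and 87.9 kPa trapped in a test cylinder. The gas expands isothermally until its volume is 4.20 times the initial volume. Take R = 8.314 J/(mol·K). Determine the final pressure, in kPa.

20.9 kPa

Isothermal: T stays 631 K; PV = const ⇒ V₂ = 121 L, P₂ = 20.9 kPa.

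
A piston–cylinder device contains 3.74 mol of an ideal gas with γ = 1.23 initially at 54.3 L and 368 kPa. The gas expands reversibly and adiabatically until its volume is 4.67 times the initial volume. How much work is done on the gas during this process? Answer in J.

-25900 J

T₁ = P₁V₁/(nR) = 368×54.3/(3.74×8.314) = 643 K.
Adiabatic: TV^(γ−1) = const ⇒ T₂ = 643×(0.214)^0.230 = 451 K; PV^γ = const ⇒ P₂ = 55.3 kPa.
ΔU = nCvΔT = 3.74×36.1×(451−643) = -25900 J.
Q = 0 for an adiabatic process, so W = −ΔU = 25900 J.
Work done on the gas = −W_by = -25900 J.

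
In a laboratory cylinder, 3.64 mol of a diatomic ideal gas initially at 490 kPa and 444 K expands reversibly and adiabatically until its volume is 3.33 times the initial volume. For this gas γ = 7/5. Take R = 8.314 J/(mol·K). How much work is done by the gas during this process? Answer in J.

12800 J

V₁ = nRT₁/P₁ = 3.64×8.314×444/490 = 27.4 L.
Adiabatic: TV^(γ−1) = const ⇒ T₂ = 444×(0.300)^0.400 = 274 K; PV^γ = const ⇒ P₂ = 90.9 kPa.
ΔU = nCvΔT = 3.64×20.8×(274−444) = -12800 J.
Q = 0 for an adiabatic process, so W = −ΔU = 12800 J.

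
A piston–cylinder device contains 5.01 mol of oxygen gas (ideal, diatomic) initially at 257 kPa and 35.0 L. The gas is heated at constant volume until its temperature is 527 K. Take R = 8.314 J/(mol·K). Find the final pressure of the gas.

627 kPa

T₁ = P₁V₁/(nR) = 257×35.0/(5.01×8.314) = 216 K.
Isochoric: V stays 35.0 L; P/T = const ⇒ T₂ = 527 K, P₂ = 627 kPa.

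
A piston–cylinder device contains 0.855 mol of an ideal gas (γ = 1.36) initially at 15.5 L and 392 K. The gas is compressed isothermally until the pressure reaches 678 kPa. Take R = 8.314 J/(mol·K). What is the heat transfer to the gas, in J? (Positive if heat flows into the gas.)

-3700 J

P₁ = nRT₁/V₁ = 0.855×8.314×392/15.5 = 180 kPa.
Isothermal: T stays 392 K; PV = const ⇒ V₂ = 4.11 L, P₂ = 678 kPa.
ΔU = 0 (ideal gas, T constant).
W = nRT ln(V₂/V₁) = 0.855×8.314×392×ln(0.265) = -3700 J.
Q = ΔU + W = -3700 J.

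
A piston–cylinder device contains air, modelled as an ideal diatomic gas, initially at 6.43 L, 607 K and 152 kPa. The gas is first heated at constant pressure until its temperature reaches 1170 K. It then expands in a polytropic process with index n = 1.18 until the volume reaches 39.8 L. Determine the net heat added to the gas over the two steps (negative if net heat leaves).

4260 J

n = P₁V₁/(RT₁) = 152×6.43/(8.314×607) = 0.194 mol.
Step 1 — Isobaric: P stays 152 kPa; V/T = const ⇒ T₂ = 1170 K, V₂ = 12.4 L.
W = PΔV = 152×(12.4−6.43) kPa·L = 907 J.
ΔU = nCvΔT = 0.194×20.8×(1170−607) = 2270 J.
Q = ΔU + W = nCpΔT = 3170 J.
State after step 1: P = 152 kPa, V = 12.4 L, T = 1170 K.
Step 2 — Polytropic n=1.18: T₂ = T₁(V₁/V₂)^(n−1) = 1170×(0.311)^0.18 = 948 K; P₂ = P₁(V₁/V₂)^n = 38.4 kPa.
W = (P₁V₁−P₂V₂)/(n−1) = (152×12.4−38.4×39.8)/0.18 = 1980 J.
ΔU = nCvΔT = 0.194×20.8×(948−1170) = -892 J.
Q = ΔU + W = 1090 J.
Net over both steps: W = 2890 J, Q = 4260 J, ΔU = 1370 J.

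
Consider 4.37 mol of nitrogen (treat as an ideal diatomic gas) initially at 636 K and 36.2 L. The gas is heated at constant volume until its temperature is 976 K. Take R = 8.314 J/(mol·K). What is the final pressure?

P₁ = nRT₁/V₁ = 4.37×8.314×636/36.2 = 638 kPa.
Isochoric: V stays 36.2 L; P/T = const ⇒ T₂ = 976 K, P₂ = 980 kPa.

980 kPa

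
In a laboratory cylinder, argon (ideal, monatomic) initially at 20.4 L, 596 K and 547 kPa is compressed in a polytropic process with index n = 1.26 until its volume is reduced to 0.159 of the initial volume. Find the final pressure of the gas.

Polytropic n=1.26: T₂ = T₁(V₁/V₂)^(n−1) = 596×(6.29)^0.26 = 961 K; P₂ = P₁(V₁/V₂)^n = 5550 kPa.

5550 kPa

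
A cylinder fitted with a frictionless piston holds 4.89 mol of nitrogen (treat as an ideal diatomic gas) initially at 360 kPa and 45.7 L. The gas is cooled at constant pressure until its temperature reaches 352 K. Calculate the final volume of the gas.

39.8 L

T₁ = P₁V₁/(nR) = 360×45.7/(4.89×8.314) = 405 K.
Isobaric: P stays 360 kPa; V/T = const ⇒ T₂ = 352 K, V₂ = 39.8 L.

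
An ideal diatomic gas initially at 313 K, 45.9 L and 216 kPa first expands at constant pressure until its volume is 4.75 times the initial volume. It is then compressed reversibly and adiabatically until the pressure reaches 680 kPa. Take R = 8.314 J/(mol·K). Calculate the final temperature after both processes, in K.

2060 K

n = P₁V₁/(RT₁) = 216×45.9/(8.314×313) = 3.81 mol.
Step 1 — Isobaric: P stays 216 kPa; V/T = const ⇒ T₂ = 1490 K, V₂ = 218 L.
W = PΔV = 216×(218−45.9) kPa·L = 37200 J.
ΔU = nCvΔT = 3.81×20.8×(1490−313) = 92900 J.
Q = ΔU + W = nCpΔT = 130000 J.
State after step 1: P = 216 kPa, V = 218 L, T = 1490 K.
Step 2 — Adiabatic: T₂/T₁ = (P₂/P₁)^((γ−1)/γ) ⇒ T₂ = 1490×(3.15)^0.286 = 2060 K; V₂ = 96.1 L.
ΔU = nCvΔT = 3.81×20.8×(2060−1490) = 45600 J.
Q = 0 for an adiabatic process, so W = −ΔU = -45600 J.
Net over both steps: W = -8470 J, Q = 130000 J, ΔU = 139000 J.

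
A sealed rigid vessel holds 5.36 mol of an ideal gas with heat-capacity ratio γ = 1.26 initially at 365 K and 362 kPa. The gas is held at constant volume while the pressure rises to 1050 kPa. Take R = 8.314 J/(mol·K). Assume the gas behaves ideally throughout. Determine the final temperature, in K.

1060 K

V₁ = nRT₁/P₁ = 5.36×8.314×365/362 = 44.9 L.
Isochoric: V stays 44.9 L; P/T = const ⇒ T₂ = 1060 K, P₂ = 1050 kPa.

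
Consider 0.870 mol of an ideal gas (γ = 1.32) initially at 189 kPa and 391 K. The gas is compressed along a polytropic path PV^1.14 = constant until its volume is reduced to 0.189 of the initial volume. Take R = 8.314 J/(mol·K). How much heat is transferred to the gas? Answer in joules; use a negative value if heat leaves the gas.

V₁ = nRT₁/P₁ = 0.870×8.314×391/189 = 15.0 L.
Polytropic n=1.14: T₂ = T₁(V₁/V₂)^(n−1) = 391×(5.29)^0.14 = 494 K; P₂ = P₁(V₁/V₂)^n = 1260 kPa.
W = (P₁V₁−P₂V₂)/(n−1) = (189×15.0−1260×2.83)/0.14 = -5310 J.
ΔU = nCvΔT = 0.870×26.0×(494−391) = 2320 J.
Q = ΔU + W = -2980 J.

-2980 J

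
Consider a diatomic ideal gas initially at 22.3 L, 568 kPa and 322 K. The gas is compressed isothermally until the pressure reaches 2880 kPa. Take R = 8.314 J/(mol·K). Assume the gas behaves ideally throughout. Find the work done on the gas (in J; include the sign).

n = P₁V₁/(RT₁) = 568×22.3/(8.314×322) = 4.73 mol.
Isothermal: T stays 322 K; PV = const ⇒ V₂ = 4.40 L, P₂ = 2880 kPa.
W = nRT ln(V₂/V₁) = 4.73×8.314×322×ln(0.197) = -20600 J.
Work done on the gas = −W_by = 20600 J.

20600 J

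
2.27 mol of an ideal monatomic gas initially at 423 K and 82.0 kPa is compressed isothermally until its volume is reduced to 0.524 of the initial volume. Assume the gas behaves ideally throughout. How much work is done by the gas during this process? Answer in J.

-5160 J

V₁ = nRT₁/P₁ = 2.27×8.314×423/82.0 = 97.4 L.
Isothermal: T stays 423 K; PV = const ⇒ V₂ = 51.0 L, P₂ = 156 kPa.
W = nRT ln(V₂/V₁) = 2.27×8.314×423×ln(0.524) = -5160 J.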